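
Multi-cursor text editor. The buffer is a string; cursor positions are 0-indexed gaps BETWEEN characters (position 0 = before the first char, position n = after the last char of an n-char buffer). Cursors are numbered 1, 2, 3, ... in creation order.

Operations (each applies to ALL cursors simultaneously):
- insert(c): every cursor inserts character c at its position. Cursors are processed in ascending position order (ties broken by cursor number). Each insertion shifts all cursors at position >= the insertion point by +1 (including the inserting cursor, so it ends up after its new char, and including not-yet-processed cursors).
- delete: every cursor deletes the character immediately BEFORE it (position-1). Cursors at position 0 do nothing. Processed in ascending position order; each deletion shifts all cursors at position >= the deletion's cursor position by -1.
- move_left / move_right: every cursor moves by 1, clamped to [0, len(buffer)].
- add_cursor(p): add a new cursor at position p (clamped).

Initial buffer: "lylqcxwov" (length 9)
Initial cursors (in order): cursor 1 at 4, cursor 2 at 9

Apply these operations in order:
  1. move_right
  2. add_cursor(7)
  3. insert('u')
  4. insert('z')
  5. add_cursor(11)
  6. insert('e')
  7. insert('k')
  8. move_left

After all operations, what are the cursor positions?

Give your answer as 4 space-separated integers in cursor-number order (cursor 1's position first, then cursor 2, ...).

After op 1 (move_right): buffer="lylqcxwov" (len 9), cursors c1@5 c2@9, authorship .........
After op 2 (add_cursor(7)): buffer="lylqcxwov" (len 9), cursors c1@5 c3@7 c2@9, authorship .........
After op 3 (insert('u')): buffer="lylqcuxwuovu" (len 12), cursors c1@6 c3@9 c2@12, authorship .....1..3..2
After op 4 (insert('z')): buffer="lylqcuzxwuzovuz" (len 15), cursors c1@7 c3@11 c2@15, authorship .....11..33..22
After op 5 (add_cursor(11)): buffer="lylqcuzxwuzovuz" (len 15), cursors c1@7 c3@11 c4@11 c2@15, authorship .....11..33..22
After op 6 (insert('e')): buffer="lylqcuzexwuzeeovuze" (len 19), cursors c1@8 c3@14 c4@14 c2@19, authorship .....111..3334..222
After op 7 (insert('k')): buffer="lylqcuzekxwuzeekkovuzek" (len 23), cursors c1@9 c3@17 c4@17 c2@23, authorship .....1111..333434..2222
After op 8 (move_left): buffer="lylqcuzekxwuzeekkovuzek" (len 23), cursors c1@8 c3@16 c4@16 c2@22, authorship .....1111..333434..2222

Answer: 8 22 16 16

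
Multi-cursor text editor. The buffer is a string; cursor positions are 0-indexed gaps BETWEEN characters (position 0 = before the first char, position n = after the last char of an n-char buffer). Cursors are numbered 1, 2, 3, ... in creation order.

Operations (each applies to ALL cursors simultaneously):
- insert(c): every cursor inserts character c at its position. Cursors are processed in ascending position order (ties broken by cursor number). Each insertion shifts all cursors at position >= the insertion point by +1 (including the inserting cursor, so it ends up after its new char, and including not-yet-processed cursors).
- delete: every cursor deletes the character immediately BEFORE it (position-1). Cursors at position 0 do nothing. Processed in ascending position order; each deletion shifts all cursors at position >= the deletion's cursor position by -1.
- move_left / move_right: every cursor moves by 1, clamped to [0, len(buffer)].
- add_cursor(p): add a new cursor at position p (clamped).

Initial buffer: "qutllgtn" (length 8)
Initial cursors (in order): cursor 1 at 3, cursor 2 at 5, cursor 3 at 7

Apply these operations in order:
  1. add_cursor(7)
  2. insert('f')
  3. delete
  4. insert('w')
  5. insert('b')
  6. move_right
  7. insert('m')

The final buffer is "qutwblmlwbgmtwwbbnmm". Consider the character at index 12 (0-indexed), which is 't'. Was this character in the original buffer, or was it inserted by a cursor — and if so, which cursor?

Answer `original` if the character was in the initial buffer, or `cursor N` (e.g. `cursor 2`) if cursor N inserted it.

Answer: original

Derivation:
After op 1 (add_cursor(7)): buffer="qutllgtn" (len 8), cursors c1@3 c2@5 c3@7 c4@7, authorship ........
After op 2 (insert('f')): buffer="qutfllfgtffn" (len 12), cursors c1@4 c2@7 c3@11 c4@11, authorship ...1..2..34.
After op 3 (delete): buffer="qutllgtn" (len 8), cursors c1@3 c2@5 c3@7 c4@7, authorship ........
After op 4 (insert('w')): buffer="qutwllwgtwwn" (len 12), cursors c1@4 c2@7 c3@11 c4@11, authorship ...1..2..34.
After op 5 (insert('b')): buffer="qutwbllwbgtwwbbn" (len 16), cursors c1@5 c2@9 c3@15 c4@15, authorship ...11..22..3434.
After op 6 (move_right): buffer="qutwbllwbgtwwbbn" (len 16), cursors c1@6 c2@10 c3@16 c4@16, authorship ...11..22..3434.
After op 7 (insert('m')): buffer="qutwblmlwbgmtwwbbnmm" (len 20), cursors c1@7 c2@12 c3@20 c4@20, authorship ...11.1.22.2.3434.34
Authorship (.=original, N=cursor N): . . . 1 1 . 1 . 2 2 . 2 . 3 4 3 4 . 3 4
Index 12: author = original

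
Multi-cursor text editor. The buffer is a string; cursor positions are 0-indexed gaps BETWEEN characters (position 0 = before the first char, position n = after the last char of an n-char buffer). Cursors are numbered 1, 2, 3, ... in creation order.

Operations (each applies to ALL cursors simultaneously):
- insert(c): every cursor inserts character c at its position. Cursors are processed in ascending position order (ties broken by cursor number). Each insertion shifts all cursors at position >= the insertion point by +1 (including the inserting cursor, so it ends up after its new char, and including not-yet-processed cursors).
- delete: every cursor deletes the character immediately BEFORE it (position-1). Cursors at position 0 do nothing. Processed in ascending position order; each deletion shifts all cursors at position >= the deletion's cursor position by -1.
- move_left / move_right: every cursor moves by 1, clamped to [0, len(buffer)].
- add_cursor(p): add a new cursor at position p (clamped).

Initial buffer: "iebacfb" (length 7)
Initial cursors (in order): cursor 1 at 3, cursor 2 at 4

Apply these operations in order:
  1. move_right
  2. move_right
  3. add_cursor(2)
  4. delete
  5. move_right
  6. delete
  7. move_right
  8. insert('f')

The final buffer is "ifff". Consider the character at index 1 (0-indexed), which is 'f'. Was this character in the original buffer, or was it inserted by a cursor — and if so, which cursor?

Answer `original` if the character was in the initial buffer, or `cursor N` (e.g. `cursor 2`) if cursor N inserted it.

After op 1 (move_right): buffer="iebacfb" (len 7), cursors c1@4 c2@5, authorship .......
After op 2 (move_right): buffer="iebacfb" (len 7), cursors c1@5 c2@6, authorship .......
After op 3 (add_cursor(2)): buffer="iebacfb" (len 7), cursors c3@2 c1@5 c2@6, authorship .......
After op 4 (delete): buffer="ibab" (len 4), cursors c3@1 c1@3 c2@3, authorship ....
After op 5 (move_right): buffer="ibab" (len 4), cursors c3@2 c1@4 c2@4, authorship ....
After op 6 (delete): buffer="i" (len 1), cursors c1@1 c2@1 c3@1, authorship .
After op 7 (move_right): buffer="i" (len 1), cursors c1@1 c2@1 c3@1, authorship .
After op 8 (insert('f')): buffer="ifff" (len 4), cursors c1@4 c2@4 c3@4, authorship .123
Authorship (.=original, N=cursor N): . 1 2 3
Index 1: author = 1

Answer: cursor 1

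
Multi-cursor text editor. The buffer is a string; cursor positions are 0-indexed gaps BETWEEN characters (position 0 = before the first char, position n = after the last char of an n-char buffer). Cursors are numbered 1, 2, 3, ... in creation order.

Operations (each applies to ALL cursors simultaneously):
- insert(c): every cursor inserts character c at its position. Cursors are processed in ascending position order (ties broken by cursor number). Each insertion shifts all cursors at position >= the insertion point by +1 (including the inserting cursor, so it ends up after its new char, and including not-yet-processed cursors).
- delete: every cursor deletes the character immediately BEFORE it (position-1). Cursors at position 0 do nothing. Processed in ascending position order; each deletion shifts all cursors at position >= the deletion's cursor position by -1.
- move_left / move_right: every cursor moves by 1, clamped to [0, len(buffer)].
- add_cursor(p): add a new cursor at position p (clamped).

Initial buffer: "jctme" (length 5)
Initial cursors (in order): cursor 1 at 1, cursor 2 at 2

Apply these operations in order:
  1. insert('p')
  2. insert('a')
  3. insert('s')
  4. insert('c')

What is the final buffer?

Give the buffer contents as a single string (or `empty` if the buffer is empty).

Answer: jpasccpasctme

Derivation:
After op 1 (insert('p')): buffer="jpcptme" (len 7), cursors c1@2 c2@4, authorship .1.2...
After op 2 (insert('a')): buffer="jpacpatme" (len 9), cursors c1@3 c2@6, authorship .11.22...
After op 3 (insert('s')): buffer="jpascpastme" (len 11), cursors c1@4 c2@8, authorship .111.222...
After op 4 (insert('c')): buffer="jpasccpasctme" (len 13), cursors c1@5 c2@10, authorship .1111.2222...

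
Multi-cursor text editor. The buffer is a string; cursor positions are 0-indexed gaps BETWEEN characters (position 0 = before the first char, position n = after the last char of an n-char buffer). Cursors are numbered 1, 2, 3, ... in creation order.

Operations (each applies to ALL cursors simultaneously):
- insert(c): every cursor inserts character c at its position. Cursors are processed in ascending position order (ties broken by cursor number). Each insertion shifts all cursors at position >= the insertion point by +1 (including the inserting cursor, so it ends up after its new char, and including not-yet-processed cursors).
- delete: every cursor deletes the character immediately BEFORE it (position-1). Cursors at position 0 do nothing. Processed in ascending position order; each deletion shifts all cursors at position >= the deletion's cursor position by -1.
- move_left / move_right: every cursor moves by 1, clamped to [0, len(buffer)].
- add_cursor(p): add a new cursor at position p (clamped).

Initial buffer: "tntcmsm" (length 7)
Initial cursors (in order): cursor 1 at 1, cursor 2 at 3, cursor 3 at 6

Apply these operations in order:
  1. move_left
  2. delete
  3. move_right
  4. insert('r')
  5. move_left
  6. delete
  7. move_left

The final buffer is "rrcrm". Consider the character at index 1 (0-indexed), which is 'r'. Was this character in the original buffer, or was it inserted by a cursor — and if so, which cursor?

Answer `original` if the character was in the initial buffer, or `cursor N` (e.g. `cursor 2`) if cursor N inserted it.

Answer: cursor 2

Derivation:
After op 1 (move_left): buffer="tntcmsm" (len 7), cursors c1@0 c2@2 c3@5, authorship .......
After op 2 (delete): buffer="ttcsm" (len 5), cursors c1@0 c2@1 c3@3, authorship .....
After op 3 (move_right): buffer="ttcsm" (len 5), cursors c1@1 c2@2 c3@4, authorship .....
After op 4 (insert('r')): buffer="trtrcsrm" (len 8), cursors c1@2 c2@4 c3@7, authorship .1.2..3.
After op 5 (move_left): buffer="trtrcsrm" (len 8), cursors c1@1 c2@3 c3@6, authorship .1.2..3.
After op 6 (delete): buffer="rrcrm" (len 5), cursors c1@0 c2@1 c3@3, authorship 12.3.
After op 7 (move_left): buffer="rrcrm" (len 5), cursors c1@0 c2@0 c3@2, authorship 12.3.
Authorship (.=original, N=cursor N): 1 2 . 3 .
Index 1: author = 2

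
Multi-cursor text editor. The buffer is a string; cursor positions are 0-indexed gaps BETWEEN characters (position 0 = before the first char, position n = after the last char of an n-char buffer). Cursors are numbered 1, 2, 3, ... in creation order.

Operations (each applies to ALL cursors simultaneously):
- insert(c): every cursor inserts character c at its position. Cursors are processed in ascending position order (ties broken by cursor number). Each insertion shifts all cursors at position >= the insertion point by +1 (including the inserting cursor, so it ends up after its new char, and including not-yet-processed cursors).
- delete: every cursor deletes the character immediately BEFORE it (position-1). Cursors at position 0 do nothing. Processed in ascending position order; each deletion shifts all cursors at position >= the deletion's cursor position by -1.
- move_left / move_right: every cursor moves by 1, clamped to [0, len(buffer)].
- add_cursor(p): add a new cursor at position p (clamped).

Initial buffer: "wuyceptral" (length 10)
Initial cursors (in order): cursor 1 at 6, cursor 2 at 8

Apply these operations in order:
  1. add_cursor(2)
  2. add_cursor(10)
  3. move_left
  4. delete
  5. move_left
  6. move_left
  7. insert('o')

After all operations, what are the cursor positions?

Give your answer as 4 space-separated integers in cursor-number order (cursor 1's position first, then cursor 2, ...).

Answer: 3 5 1 7

Derivation:
After op 1 (add_cursor(2)): buffer="wuyceptral" (len 10), cursors c3@2 c1@6 c2@8, authorship ..........
After op 2 (add_cursor(10)): buffer="wuyceptral" (len 10), cursors c3@2 c1@6 c2@8 c4@10, authorship ..........
After op 3 (move_left): buffer="wuyceptral" (len 10), cursors c3@1 c1@5 c2@7 c4@9, authorship ..........
After op 4 (delete): buffer="uycprl" (len 6), cursors c3@0 c1@3 c2@4 c4@5, authorship ......
After op 5 (move_left): buffer="uycprl" (len 6), cursors c3@0 c1@2 c2@3 c4@4, authorship ......
After op 6 (move_left): buffer="uycprl" (len 6), cursors c3@0 c1@1 c2@2 c4@3, authorship ......
After op 7 (insert('o')): buffer="ouoyocoprl" (len 10), cursors c3@1 c1@3 c2@5 c4@7, authorship 3.1.2.4...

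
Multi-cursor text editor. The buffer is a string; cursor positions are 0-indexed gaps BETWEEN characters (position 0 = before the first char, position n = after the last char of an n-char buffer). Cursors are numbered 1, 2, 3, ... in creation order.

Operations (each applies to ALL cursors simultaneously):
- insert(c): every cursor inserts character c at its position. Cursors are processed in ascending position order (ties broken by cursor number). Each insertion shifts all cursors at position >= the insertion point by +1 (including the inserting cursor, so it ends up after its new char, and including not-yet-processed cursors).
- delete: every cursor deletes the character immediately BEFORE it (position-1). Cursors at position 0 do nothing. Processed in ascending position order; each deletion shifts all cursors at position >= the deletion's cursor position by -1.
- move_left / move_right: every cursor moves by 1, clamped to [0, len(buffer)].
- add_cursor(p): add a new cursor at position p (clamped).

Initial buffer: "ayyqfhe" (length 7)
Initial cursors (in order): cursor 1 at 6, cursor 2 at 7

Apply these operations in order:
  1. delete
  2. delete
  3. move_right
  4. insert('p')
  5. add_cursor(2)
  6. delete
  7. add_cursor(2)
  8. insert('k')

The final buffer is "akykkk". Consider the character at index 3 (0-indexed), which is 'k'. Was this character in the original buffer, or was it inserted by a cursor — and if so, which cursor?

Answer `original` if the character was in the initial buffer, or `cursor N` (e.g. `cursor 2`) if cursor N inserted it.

Answer: cursor 1

Derivation:
After op 1 (delete): buffer="ayyqf" (len 5), cursors c1@5 c2@5, authorship .....
After op 2 (delete): buffer="ayy" (len 3), cursors c1@3 c2@3, authorship ...
After op 3 (move_right): buffer="ayy" (len 3), cursors c1@3 c2@3, authorship ...
After op 4 (insert('p')): buffer="ayypp" (len 5), cursors c1@5 c2@5, authorship ...12
After op 5 (add_cursor(2)): buffer="ayypp" (len 5), cursors c3@2 c1@5 c2@5, authorship ...12
After op 6 (delete): buffer="ay" (len 2), cursors c3@1 c1@2 c2@2, authorship ..
After op 7 (add_cursor(2)): buffer="ay" (len 2), cursors c3@1 c1@2 c2@2 c4@2, authorship ..
After op 8 (insert('k')): buffer="akykkk" (len 6), cursors c3@2 c1@6 c2@6 c4@6, authorship .3.124
Authorship (.=original, N=cursor N): . 3 . 1 2 4
Index 3: author = 1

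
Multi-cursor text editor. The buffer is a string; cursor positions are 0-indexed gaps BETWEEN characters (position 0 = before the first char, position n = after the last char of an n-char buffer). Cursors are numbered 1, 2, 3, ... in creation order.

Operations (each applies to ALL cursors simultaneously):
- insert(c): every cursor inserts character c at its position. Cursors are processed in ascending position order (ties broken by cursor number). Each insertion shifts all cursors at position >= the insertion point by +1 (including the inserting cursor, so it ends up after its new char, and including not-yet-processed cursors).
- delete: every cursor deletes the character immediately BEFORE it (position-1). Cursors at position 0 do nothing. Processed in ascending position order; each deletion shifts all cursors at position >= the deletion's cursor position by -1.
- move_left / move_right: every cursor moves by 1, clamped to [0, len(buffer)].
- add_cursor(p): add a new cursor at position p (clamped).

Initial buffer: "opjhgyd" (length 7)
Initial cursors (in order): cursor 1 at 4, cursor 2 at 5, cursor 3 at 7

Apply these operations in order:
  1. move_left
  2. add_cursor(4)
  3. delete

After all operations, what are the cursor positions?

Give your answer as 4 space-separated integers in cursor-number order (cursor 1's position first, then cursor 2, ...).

After op 1 (move_left): buffer="opjhgyd" (len 7), cursors c1@3 c2@4 c3@6, authorship .......
After op 2 (add_cursor(4)): buffer="opjhgyd" (len 7), cursors c1@3 c2@4 c4@4 c3@6, authorship .......
After op 3 (delete): buffer="ogd" (len 3), cursors c1@1 c2@1 c4@1 c3@2, authorship ...

Answer: 1 1 2 1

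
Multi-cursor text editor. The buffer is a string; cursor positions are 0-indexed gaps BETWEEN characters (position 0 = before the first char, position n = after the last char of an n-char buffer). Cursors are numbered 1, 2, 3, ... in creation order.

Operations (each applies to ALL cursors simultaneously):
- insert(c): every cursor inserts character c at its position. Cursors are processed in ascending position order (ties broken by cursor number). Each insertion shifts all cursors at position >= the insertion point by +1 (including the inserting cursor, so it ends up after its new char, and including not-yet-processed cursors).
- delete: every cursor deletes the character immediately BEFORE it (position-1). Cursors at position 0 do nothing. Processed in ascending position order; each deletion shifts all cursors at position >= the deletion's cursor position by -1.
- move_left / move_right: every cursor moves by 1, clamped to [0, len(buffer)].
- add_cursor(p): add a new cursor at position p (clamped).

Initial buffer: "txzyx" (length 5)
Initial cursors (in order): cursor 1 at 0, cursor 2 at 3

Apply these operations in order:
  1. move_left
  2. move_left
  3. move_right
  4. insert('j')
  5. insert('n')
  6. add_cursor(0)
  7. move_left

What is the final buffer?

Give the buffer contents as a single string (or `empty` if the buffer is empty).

Answer: tjnxjnzyx

Derivation:
After op 1 (move_left): buffer="txzyx" (len 5), cursors c1@0 c2@2, authorship .....
After op 2 (move_left): buffer="txzyx" (len 5), cursors c1@0 c2@1, authorship .....
After op 3 (move_right): buffer="txzyx" (len 5), cursors c1@1 c2@2, authorship .....
After op 4 (insert('j')): buffer="tjxjzyx" (len 7), cursors c1@2 c2@4, authorship .1.2...
After op 5 (insert('n')): buffer="tjnxjnzyx" (len 9), cursors c1@3 c2@6, authorship .11.22...
After op 6 (add_cursor(0)): buffer="tjnxjnzyx" (len 9), cursors c3@0 c1@3 c2@6, authorship .11.22...
After op 7 (move_left): buffer="tjnxjnzyx" (len 9), cursors c3@0 c1@2 c2@5, authorship .11.22...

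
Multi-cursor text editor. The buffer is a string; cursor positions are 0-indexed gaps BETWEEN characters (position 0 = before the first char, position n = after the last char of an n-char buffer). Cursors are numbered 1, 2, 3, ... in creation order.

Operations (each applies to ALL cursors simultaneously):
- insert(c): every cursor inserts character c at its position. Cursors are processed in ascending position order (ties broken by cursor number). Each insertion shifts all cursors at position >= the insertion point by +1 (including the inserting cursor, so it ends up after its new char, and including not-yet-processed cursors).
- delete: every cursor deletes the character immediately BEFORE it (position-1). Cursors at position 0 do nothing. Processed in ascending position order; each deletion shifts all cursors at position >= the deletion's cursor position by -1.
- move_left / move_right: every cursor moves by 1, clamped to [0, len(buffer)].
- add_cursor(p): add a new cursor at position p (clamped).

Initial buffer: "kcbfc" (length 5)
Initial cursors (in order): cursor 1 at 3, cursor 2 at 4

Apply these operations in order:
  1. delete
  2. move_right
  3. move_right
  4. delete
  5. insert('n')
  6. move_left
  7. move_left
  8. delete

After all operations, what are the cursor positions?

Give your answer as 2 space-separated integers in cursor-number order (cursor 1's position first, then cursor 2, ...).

After op 1 (delete): buffer="kcc" (len 3), cursors c1@2 c2@2, authorship ...
After op 2 (move_right): buffer="kcc" (len 3), cursors c1@3 c2@3, authorship ...
After op 3 (move_right): buffer="kcc" (len 3), cursors c1@3 c2@3, authorship ...
After op 4 (delete): buffer="k" (len 1), cursors c1@1 c2@1, authorship .
After op 5 (insert('n')): buffer="knn" (len 3), cursors c1@3 c2@3, authorship .12
After op 6 (move_left): buffer="knn" (len 3), cursors c1@2 c2@2, authorship .12
After op 7 (move_left): buffer="knn" (len 3), cursors c1@1 c2@1, authorship .12
After op 8 (delete): buffer="nn" (len 2), cursors c1@0 c2@0, authorship 12

Answer: 0 0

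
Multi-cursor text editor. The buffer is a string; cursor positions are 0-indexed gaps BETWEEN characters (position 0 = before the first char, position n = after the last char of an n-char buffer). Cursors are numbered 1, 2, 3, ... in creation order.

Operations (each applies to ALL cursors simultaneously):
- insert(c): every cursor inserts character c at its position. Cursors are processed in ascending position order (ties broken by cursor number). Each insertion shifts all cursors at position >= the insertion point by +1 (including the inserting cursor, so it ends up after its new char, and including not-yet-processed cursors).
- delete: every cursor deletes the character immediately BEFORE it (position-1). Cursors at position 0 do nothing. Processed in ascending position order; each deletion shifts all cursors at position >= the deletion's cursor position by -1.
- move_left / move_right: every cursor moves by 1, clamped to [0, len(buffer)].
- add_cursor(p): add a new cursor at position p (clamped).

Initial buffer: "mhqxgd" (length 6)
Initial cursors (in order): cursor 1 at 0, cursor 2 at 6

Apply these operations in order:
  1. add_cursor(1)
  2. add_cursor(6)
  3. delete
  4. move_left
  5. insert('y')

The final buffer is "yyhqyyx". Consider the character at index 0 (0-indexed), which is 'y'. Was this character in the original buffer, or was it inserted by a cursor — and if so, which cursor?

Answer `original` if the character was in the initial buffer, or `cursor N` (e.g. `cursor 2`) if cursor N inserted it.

After op 1 (add_cursor(1)): buffer="mhqxgd" (len 6), cursors c1@0 c3@1 c2@6, authorship ......
After op 2 (add_cursor(6)): buffer="mhqxgd" (len 6), cursors c1@0 c3@1 c2@6 c4@6, authorship ......
After op 3 (delete): buffer="hqx" (len 3), cursors c1@0 c3@0 c2@3 c4@3, authorship ...
After op 4 (move_left): buffer="hqx" (len 3), cursors c1@0 c3@0 c2@2 c4@2, authorship ...
After op 5 (insert('y')): buffer="yyhqyyx" (len 7), cursors c1@2 c3@2 c2@6 c4@6, authorship 13..24.
Authorship (.=original, N=cursor N): 1 3 . . 2 4 .
Index 0: author = 1

Answer: cursor 1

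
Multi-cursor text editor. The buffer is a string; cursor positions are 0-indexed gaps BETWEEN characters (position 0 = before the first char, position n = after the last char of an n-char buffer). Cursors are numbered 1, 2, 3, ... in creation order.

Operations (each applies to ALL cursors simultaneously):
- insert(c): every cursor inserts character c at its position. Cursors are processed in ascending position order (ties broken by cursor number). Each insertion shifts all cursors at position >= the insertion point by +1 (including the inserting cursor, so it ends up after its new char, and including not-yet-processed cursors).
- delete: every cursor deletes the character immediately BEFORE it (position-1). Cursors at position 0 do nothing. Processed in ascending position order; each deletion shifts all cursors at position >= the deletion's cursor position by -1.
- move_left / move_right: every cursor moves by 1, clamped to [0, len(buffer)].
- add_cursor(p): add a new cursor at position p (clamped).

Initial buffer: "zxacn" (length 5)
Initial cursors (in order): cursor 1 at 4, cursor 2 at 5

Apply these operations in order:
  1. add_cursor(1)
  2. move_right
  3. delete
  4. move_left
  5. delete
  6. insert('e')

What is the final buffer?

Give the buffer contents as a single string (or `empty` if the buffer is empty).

After op 1 (add_cursor(1)): buffer="zxacn" (len 5), cursors c3@1 c1@4 c2@5, authorship .....
After op 2 (move_right): buffer="zxacn" (len 5), cursors c3@2 c1@5 c2@5, authorship .....
After op 3 (delete): buffer="za" (len 2), cursors c3@1 c1@2 c2@2, authorship ..
After op 4 (move_left): buffer="za" (len 2), cursors c3@0 c1@1 c2@1, authorship ..
After op 5 (delete): buffer="a" (len 1), cursors c1@0 c2@0 c3@0, authorship .
After op 6 (insert('e')): buffer="eeea" (len 4), cursors c1@3 c2@3 c3@3, authorship 123.

Answer: eeea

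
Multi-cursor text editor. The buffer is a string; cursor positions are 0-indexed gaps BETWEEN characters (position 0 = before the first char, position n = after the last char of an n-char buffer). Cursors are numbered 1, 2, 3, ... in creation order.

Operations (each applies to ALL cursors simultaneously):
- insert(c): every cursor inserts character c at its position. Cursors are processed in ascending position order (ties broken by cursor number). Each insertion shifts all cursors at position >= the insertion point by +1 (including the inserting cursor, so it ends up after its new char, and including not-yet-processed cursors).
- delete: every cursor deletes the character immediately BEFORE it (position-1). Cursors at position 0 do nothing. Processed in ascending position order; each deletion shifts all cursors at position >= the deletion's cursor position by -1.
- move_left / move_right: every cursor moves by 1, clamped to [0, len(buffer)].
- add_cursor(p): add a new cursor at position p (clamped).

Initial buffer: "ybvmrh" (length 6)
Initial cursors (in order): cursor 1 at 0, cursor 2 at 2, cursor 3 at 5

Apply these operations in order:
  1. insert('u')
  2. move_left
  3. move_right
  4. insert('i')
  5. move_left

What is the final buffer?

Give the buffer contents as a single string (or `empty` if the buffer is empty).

Answer: uiybuivmruih

Derivation:
After op 1 (insert('u')): buffer="uybuvmruh" (len 9), cursors c1@1 c2@4 c3@8, authorship 1..2...3.
After op 2 (move_left): buffer="uybuvmruh" (len 9), cursors c1@0 c2@3 c3@7, authorship 1..2...3.
After op 3 (move_right): buffer="uybuvmruh" (len 9), cursors c1@1 c2@4 c3@8, authorship 1..2...3.
After op 4 (insert('i')): buffer="uiybuivmruih" (len 12), cursors c1@2 c2@6 c3@11, authorship 11..22...33.
After op 5 (move_left): buffer="uiybuivmruih" (len 12), cursors c1@1 c2@5 c3@10, authorship 11..22...33.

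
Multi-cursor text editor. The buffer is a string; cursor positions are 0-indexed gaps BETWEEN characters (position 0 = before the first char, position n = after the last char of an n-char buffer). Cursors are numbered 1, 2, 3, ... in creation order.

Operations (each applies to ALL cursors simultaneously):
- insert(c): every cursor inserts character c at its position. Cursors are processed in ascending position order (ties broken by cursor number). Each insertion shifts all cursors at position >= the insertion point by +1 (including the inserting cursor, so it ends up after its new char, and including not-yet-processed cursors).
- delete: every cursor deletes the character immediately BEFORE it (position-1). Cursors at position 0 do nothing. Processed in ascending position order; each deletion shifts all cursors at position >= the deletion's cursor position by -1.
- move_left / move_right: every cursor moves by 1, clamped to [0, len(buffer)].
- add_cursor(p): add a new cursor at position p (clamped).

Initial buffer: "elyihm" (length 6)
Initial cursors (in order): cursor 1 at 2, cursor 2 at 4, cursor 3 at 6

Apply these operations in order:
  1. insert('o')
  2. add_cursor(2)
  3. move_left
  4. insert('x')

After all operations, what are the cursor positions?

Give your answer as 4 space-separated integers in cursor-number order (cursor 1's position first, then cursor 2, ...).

Answer: 4 8 12 2

Derivation:
After op 1 (insert('o')): buffer="eloyiohmo" (len 9), cursors c1@3 c2@6 c3@9, authorship ..1..2..3
After op 2 (add_cursor(2)): buffer="eloyiohmo" (len 9), cursors c4@2 c1@3 c2@6 c3@9, authorship ..1..2..3
After op 3 (move_left): buffer="eloyiohmo" (len 9), cursors c4@1 c1@2 c2@5 c3@8, authorship ..1..2..3
After op 4 (insert('x')): buffer="exlxoyixohmxo" (len 13), cursors c4@2 c1@4 c2@8 c3@12, authorship .4.11..22..33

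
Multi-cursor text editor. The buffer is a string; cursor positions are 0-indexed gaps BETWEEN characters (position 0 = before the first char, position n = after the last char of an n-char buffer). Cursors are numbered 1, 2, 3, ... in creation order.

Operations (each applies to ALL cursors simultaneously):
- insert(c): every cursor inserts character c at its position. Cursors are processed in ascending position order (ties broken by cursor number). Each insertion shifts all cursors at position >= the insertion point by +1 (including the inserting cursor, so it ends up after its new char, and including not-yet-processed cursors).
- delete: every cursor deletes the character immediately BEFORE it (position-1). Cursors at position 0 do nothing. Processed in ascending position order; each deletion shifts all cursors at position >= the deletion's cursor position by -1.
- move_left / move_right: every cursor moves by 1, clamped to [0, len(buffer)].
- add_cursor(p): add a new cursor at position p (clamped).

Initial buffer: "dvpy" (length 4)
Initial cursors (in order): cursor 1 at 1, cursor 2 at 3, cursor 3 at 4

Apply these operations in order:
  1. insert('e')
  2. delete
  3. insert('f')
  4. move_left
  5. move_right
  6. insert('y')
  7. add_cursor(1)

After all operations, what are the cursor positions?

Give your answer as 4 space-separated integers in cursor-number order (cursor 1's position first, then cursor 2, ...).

After op 1 (insert('e')): buffer="devpeye" (len 7), cursors c1@2 c2@5 c3@7, authorship .1..2.3
After op 2 (delete): buffer="dvpy" (len 4), cursors c1@1 c2@3 c3@4, authorship ....
After op 3 (insert('f')): buffer="dfvpfyf" (len 7), cursors c1@2 c2@5 c3@7, authorship .1..2.3
After op 4 (move_left): buffer="dfvpfyf" (len 7), cursors c1@1 c2@4 c3@6, authorship .1..2.3
After op 5 (move_right): buffer="dfvpfyf" (len 7), cursors c1@2 c2@5 c3@7, authorship .1..2.3
After op 6 (insert('y')): buffer="dfyvpfyyfy" (len 10), cursors c1@3 c2@7 c3@10, authorship .11..22.33
After op 7 (add_cursor(1)): buffer="dfyvpfyyfy" (len 10), cursors c4@1 c1@3 c2@7 c3@10, authorship .11..22.33

Answer: 3 7 10 1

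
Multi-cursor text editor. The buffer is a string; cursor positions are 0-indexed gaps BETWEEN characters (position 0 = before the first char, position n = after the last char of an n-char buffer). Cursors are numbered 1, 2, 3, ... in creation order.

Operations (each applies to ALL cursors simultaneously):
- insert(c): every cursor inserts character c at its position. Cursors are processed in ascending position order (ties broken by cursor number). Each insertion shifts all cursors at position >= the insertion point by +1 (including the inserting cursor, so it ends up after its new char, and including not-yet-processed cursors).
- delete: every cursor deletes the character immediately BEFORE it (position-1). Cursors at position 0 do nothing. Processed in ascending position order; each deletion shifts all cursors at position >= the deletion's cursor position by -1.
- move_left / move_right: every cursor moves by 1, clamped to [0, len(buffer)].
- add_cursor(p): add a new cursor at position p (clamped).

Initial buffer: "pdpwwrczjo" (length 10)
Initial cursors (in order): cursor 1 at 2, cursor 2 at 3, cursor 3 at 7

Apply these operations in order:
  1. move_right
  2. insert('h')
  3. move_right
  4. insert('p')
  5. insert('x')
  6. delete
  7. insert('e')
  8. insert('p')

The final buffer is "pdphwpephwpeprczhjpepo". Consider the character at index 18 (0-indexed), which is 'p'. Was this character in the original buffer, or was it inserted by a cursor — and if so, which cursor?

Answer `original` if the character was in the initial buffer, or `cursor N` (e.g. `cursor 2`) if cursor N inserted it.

Answer: cursor 3

Derivation:
After op 1 (move_right): buffer="pdpwwrczjo" (len 10), cursors c1@3 c2@4 c3@8, authorship ..........
After op 2 (insert('h')): buffer="pdphwhwrczhjo" (len 13), cursors c1@4 c2@6 c3@11, authorship ...1.2....3..
After op 3 (move_right): buffer="pdphwhwrczhjo" (len 13), cursors c1@5 c2@7 c3@12, authorship ...1.2....3..
After op 4 (insert('p')): buffer="pdphwphwprczhjpo" (len 16), cursors c1@6 c2@9 c3@15, authorship ...1.12.2...3.3.
After op 5 (insert('x')): buffer="pdphwpxhwpxrczhjpxo" (len 19), cursors c1@7 c2@11 c3@18, authorship ...1.112.22...3.33.
After op 6 (delete): buffer="pdphwphwprczhjpo" (len 16), cursors c1@6 c2@9 c3@15, authorship ...1.12.2...3.3.
After op 7 (insert('e')): buffer="pdphwpehwperczhjpeo" (len 19), cursors c1@7 c2@11 c3@18, authorship ...1.112.22...3.33.
After op 8 (insert('p')): buffer="pdphwpephwpeprczhjpepo" (len 22), cursors c1@8 c2@13 c3@21, authorship ...1.1112.222...3.333.
Authorship (.=original, N=cursor N): . . . 1 . 1 1 1 2 . 2 2 2 . . . 3 . 3 3 3 .
Index 18: author = 3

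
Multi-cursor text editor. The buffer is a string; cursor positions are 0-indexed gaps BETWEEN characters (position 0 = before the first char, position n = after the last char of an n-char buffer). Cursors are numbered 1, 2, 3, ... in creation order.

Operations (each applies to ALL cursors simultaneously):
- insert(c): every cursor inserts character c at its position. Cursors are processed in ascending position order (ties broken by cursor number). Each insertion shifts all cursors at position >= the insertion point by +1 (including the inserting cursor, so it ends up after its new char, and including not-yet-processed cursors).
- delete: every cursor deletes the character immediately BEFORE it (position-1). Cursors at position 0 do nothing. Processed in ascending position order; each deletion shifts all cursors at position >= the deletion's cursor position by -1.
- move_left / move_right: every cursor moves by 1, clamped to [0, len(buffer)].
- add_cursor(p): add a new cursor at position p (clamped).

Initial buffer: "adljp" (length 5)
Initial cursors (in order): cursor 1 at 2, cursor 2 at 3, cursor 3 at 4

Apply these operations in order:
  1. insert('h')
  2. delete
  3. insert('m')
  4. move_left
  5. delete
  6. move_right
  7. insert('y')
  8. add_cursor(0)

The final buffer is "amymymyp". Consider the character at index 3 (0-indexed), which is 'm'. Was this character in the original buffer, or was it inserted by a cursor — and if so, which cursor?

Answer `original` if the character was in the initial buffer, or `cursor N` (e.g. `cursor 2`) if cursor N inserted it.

Answer: cursor 2

Derivation:
After op 1 (insert('h')): buffer="adhlhjhp" (len 8), cursors c1@3 c2@5 c3@7, authorship ..1.2.3.
After op 2 (delete): buffer="adljp" (len 5), cursors c1@2 c2@3 c3@4, authorship .....
After op 3 (insert('m')): buffer="admlmjmp" (len 8), cursors c1@3 c2@5 c3@7, authorship ..1.2.3.
After op 4 (move_left): buffer="admlmjmp" (len 8), cursors c1@2 c2@4 c3@6, authorship ..1.2.3.
After op 5 (delete): buffer="ammmp" (len 5), cursors c1@1 c2@2 c3@3, authorship .123.
After op 6 (move_right): buffer="ammmp" (len 5), cursors c1@2 c2@3 c3@4, authorship .123.
After op 7 (insert('y')): buffer="amymymyp" (len 8), cursors c1@3 c2@5 c3@7, authorship .112233.
After op 8 (add_cursor(0)): buffer="amymymyp" (len 8), cursors c4@0 c1@3 c2@5 c3@7, authorship .112233.
Authorship (.=original, N=cursor N): . 1 1 2 2 3 3 .
Index 3: author = 2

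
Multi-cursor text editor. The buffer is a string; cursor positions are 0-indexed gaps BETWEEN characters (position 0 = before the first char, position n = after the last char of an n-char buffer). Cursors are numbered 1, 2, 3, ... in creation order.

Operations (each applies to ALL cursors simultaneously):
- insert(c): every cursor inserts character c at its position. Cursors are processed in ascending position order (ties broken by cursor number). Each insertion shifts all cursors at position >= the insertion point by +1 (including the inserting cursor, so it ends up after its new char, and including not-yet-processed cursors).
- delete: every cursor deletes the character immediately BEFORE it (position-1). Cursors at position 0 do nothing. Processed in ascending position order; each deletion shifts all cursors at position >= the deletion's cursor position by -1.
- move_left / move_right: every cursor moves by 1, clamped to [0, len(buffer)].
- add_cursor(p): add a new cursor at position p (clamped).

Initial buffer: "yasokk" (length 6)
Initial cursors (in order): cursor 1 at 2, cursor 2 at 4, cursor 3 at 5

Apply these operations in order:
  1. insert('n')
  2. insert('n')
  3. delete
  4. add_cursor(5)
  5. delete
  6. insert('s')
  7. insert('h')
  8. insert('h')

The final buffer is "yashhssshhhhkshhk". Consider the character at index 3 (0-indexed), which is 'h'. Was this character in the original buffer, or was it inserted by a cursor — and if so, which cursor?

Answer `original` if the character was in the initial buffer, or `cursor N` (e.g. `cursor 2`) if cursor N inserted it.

After op 1 (insert('n')): buffer="yansonknk" (len 9), cursors c1@3 c2@6 c3@8, authorship ..1..2.3.
After op 2 (insert('n')): buffer="yannsonnknnk" (len 12), cursors c1@4 c2@8 c3@11, authorship ..11..22.33.
After op 3 (delete): buffer="yansonknk" (len 9), cursors c1@3 c2@6 c3@8, authorship ..1..2.3.
After op 4 (add_cursor(5)): buffer="yansonknk" (len 9), cursors c1@3 c4@5 c2@6 c3@8, authorship ..1..2.3.
After op 5 (delete): buffer="yaskk" (len 5), cursors c1@2 c2@3 c4@3 c3@4, authorship .....
After op 6 (insert('s')): buffer="yassssksk" (len 9), cursors c1@3 c2@6 c4@6 c3@8, authorship ..1.24.3.
After op 7 (insert('h')): buffer="yashssshhkshk" (len 13), cursors c1@4 c2@9 c4@9 c3@12, authorship ..11.2424.33.
After op 8 (insert('h')): buffer="yashhssshhhhkshhk" (len 17), cursors c1@5 c2@12 c4@12 c3@16, authorship ..111.242424.333.
Authorship (.=original, N=cursor N): . . 1 1 1 . 2 4 2 4 2 4 . 3 3 3 .
Index 3: author = 1

Answer: cursor 1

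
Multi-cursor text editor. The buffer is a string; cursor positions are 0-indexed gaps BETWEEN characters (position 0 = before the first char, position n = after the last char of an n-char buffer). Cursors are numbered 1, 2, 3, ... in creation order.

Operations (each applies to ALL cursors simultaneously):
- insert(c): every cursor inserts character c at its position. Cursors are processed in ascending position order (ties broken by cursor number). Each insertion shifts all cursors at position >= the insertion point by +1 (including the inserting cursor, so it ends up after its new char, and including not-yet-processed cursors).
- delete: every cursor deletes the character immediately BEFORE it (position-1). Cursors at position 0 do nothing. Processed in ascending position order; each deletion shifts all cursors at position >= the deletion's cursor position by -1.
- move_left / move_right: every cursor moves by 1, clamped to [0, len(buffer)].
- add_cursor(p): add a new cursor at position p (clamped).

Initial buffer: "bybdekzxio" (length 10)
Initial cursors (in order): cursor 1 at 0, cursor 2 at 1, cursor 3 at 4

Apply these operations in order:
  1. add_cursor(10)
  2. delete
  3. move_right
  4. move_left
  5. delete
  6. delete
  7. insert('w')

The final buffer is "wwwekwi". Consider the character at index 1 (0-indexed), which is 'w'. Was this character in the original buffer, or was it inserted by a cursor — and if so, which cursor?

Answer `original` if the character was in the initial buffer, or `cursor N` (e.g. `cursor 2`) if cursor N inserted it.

Answer: cursor 2

Derivation:
After op 1 (add_cursor(10)): buffer="bybdekzxio" (len 10), cursors c1@0 c2@1 c3@4 c4@10, authorship ..........
After op 2 (delete): buffer="ybekzxi" (len 7), cursors c1@0 c2@0 c3@2 c4@7, authorship .......
After op 3 (move_right): buffer="ybekzxi" (len 7), cursors c1@1 c2@1 c3@3 c4@7, authorship .......
After op 4 (move_left): buffer="ybekzxi" (len 7), cursors c1@0 c2@0 c3@2 c4@6, authorship .......
After op 5 (delete): buffer="yekzi" (len 5), cursors c1@0 c2@0 c3@1 c4@4, authorship .....
After op 6 (delete): buffer="eki" (len 3), cursors c1@0 c2@0 c3@0 c4@2, authorship ...
After op 7 (insert('w')): buffer="wwwekwi" (len 7), cursors c1@3 c2@3 c3@3 c4@6, authorship 123..4.
Authorship (.=original, N=cursor N): 1 2 3 . . 4 .
Index 1: author = 2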